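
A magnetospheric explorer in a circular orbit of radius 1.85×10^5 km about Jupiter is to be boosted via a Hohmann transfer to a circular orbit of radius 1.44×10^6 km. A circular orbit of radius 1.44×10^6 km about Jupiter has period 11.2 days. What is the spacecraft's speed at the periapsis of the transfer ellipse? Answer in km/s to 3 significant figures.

v = 34.7 km/s

From Kepler's third law T² = 4π²r³/μ at r = 1.44×10^6 km, T = 11.2 days = 11.2 × 86400 s = 9.6768×10^5 s: μ = 4π²r³/T² = 1.25888×10^8 km³/s².
The Hohmann ellipse has a_t = (r₁ + r₂)/2 = 8.125×10^5 km.
At periapsis, r = 1.850×10^5 km.
Applying v² = μ(2/r − 1/a_t): v = 34.73 km/s.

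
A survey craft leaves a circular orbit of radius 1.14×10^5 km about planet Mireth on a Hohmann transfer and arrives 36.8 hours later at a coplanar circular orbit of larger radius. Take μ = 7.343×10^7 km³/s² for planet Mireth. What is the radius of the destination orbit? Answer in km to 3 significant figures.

r₂ = 9.01×10^5 km

Transfer time t = 36.8 hours = 1.3248×10^5 s, and t = π√(a_t³/μ).
So a_t = (μ t²/π²)^(1/3) = (7.343×10^7 × (1.3248×10^5)² / π²)^(1/3) = 5.0733×10^5 km.
Since a_t = (r₁ + r₂)/2, r₂ = 2a_t − r₁ = 2×5.0733×10^5 − 1.140×10^5 = 9.0066×10^5 km.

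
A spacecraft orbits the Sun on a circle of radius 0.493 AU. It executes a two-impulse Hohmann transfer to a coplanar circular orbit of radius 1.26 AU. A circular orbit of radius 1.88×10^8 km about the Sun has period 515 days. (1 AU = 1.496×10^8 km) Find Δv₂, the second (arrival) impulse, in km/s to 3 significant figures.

From Kepler's third law T² = 4π²r³/μ at r = 1.88×10^8 km, T = 515 days = 515 × 86400 s = 4.4496×10^7 s: μ = 4π²r³/T² = 1.32493×10^11 km³/s².
In km: r₁ = 0.493 × 1.496×10^8 = 7.37528×10^7 km; r₂ = 1.26 × 1.496×10^8 = 1.88496×10^8 km.
The Hohmann ellipse has a_t = (r₁ + r₂)/2 = 1.311244×10^8 km.
On the circular orbit at r = 1.88496×10^8 km, v_c = √(μ/r) = 26.512 km/s.
Transfer-orbit speed at the same r (vis-viva, a = a_t): v_t = √[μ(2/r − 1/a_t)] = 19.883 km/s.
Δv₂ = |v_t − v_c| = |19.883 − 26.512| = 6.629 km/s.

Δv₂ = 6.63 km/s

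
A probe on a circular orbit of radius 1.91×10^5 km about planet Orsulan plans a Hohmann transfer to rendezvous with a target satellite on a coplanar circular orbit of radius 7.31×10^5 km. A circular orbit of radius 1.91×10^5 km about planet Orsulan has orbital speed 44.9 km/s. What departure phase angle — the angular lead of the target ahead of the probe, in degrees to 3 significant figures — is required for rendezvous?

From the circular-orbit relation v² = μ/r at r = 1.91×10^5 km: μ = v²r = (44.9)² × 1.91×10^5 = 3.85058×10^8 km³/s².
The Hohmann ellipse has a_t = (r₁ + r₂)/2 = 4.610×10^5 km.
Transfer time t = π√(a_t³/μ) = 50111.6 s.
Target angular speed ω₂ = √(μ/r₂³) = 3.13969×10^-5 rad/s.
Angle swept by the target during transfer: ω₂·t = 1.57335 rad = 90.146°.
The probe traverses 180° on the transfer ellipse, so the target must lead by 180° − 90.146° = 89.9°.

φ = 89.9°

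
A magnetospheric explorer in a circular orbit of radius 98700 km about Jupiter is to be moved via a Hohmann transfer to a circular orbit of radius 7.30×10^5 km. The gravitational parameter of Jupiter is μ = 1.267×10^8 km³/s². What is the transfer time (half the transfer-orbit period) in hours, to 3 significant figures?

t = 20.7 hours

Transfer-ellipse semi-major axis a_t = (r₁ + r₂)/2 = (98700 + 7.300×10^5)/2 = 4.1435×10^5 km.
Transfer time t = π√(a_t³/μ) = π√((4.1435×10^5)³ / 1.267×10^8) = 74440 s.
Converting: 74440 s ÷ 3600 s/hour = 20.7 hours.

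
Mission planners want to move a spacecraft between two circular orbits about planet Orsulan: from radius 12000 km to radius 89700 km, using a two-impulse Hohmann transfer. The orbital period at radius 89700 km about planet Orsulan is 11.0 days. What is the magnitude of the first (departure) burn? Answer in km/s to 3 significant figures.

Δv₁ = 0.532 km/s

From Kepler's third law T² = 4π²r³/μ at r = 89700 km, T = 11.0 days = 11.0 × 86400 s = 9.504×10^5 s: μ = 4π²r³/T² = 31544.5 km³/s².
Semi-major axis of the transfer orbit: a_t = (12000 + 89700)/2 = 50850 km.
On the circular orbit at r = 12000 km, v_c = √(μ/r) = 1.6213 km/s.
Vis-viva on the transfer ellipse at r = 12000 km gives v_t = √[μ(2/r − 1/a_t)] = 2.1534 km/s.
Δv₁ = |v_t − v_c| = |2.1534 − 1.6213| = 0.5321 km/s.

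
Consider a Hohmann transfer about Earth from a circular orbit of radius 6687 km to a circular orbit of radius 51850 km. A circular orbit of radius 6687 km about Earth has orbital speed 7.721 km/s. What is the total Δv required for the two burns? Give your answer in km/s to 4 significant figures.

Δv = 4.003 km/s

From the circular-orbit relation v² = μ/r at r = 6687 km: μ = v²r = (7.721)² × 6687 = 3.98638×10^5 km³/s².
Semi-major axis of the transfer orbit: a_t = (6687 + 51850)/2 = 29268.5 km.
At r₁ the circular-orbit speed is v₁ = √(μ/r₁) = 7.7210 km/s.
Transfer-orbit speed at r₁ (v² = μ(2/r − 1/a)): v_p = √[μ(2/r₁ − 1/a_t)] = 10.277 km/s.
First burn Δv₁ = |v_p − v₁| = 2.556 km/s.
Circular speed at r₂: v₂ = √(μ/r₂) = 2.77278 km/s.
Transfer-orbit speed at r₂: v_a = √[μ(2/r₂ − 1/a_t)] = 1.32535 km/s.
Second burn Δv₂ = |v₂ − v_a| = 1.447 km/s.
Total Δv = Δv₁ + Δv₂ = 4.003 km/s.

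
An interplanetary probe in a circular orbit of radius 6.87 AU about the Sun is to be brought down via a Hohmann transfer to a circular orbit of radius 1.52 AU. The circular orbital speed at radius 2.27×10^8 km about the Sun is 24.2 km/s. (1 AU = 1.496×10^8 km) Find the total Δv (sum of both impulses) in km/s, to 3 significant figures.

From the circular-orbit relation v² = μ/r at r = 2.27×10^8 km: μ = v²r = (24.2)² × 2.27×10^8 = 1.32940×10^11 km³/s².
In km: r₁ = 6.87 × 1.496×10^8 = 1.027752×10^9 km; r₂ = 1.52 × 1.496×10^8 = 2.27392×10^8 km.
The Hohmann ellipse has a_t = (r₁ + r₂)/2 = 6.27572×10^8 km.
At r₁ the circular-orbit speed is v₁ = √(μ/r₁) = 11.373 km/s.
Transfer-orbit speed at r₁ (v² = μ(2/r − 1/a)): v_a = √[μ(2/r₁ − 1/a_t)] = 6.8460 km/s.
First burn Δv₁ = |v_a − v₁| = 4.527 km/s.
Circular speed at r₂: v₂ = √(μ/r₂) = 24.179 km/s.
Transfer-orbit speed at r₂: v_p = √[μ(2/r₂ − 1/a_t)] = 30.942 km/s.
Second burn Δv₂ = |v₂ − v_p| = 6.763 km/s.
Δv = Δv₁ + Δv₂ = 4.527 + 6.763 = 11.29 km/s.

Δv = 11.3 km/s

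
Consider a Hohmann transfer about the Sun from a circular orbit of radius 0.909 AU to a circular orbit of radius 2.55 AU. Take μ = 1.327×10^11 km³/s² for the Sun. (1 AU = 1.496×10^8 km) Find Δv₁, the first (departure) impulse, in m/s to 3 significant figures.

In km: r₁ = 0.909 × 1.496×10^8 = 1.359864×10^8 km; r₂ = 2.55 × 1.496×10^8 = 3.8148×10^8 km.
Transfer-ellipse semi-major axis a_t = (r₁ + r₂)/2 = (1.359864×10^8 + 3.8148×10^8)/2 = 2.587332×10^8 km.
Circular speed at r = 1.359864×10^8 km: v_c = √(μ/r) = 31.238 km/s.
Vis-viva on the transfer ellipse at r = 1.359864×10^8 km gives v_t = √[μ(2/r − 1/a_t)] = 37.931 km/s.
Δv₁ = |v_t − v_c| = |37.931 − 31.238| = 6.693 km/s.

Δv₁ = 6690 m/s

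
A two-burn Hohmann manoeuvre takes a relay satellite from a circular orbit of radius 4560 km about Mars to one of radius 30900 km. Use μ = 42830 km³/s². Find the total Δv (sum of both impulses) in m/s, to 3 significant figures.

Δv = 1560 m/s

Transfer-ellipse semi-major axis a_t = (r₁ + r₂)/2 = (4560 + 30900)/2 = 17730 km.
At r₁ the circular-orbit speed is v₁ = √(μ/r₁) = 3.064726 km/s.
Transfer-orbit speed at r₁ (vis-viva equation): v_p = √[μ(2/r₁ − 1/a_t)] = 4.045913 km/s.
First burn Δv₁ = |v_p − v₁| = 0.98119 km/s.
At r₂, v₂ = √(μ/r₂) = 1.17732 km/s.
Transfer-orbit speed at r₂: v_a = √[μ(2/r₂ − 1/a_t)] = 0.597067 km/s.
Second burn Δv₂ = |v₂ − v_a| = 0.58025 km/s.
Total Δv = Δv₁ + Δv₂ = 1.561 km/s.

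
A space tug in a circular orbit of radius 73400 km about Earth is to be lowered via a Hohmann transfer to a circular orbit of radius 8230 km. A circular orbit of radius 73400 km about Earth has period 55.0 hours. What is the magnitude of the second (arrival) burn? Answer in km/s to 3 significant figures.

From Kepler's third law T² = 4π²r³/μ at r = 73400 km, T = 55.0 hours = 55.0 × 3600 s = 1.980×10^5 s: μ = 4π²r³/T² = 3.98215×10^5 km³/s².
Semi-major axis of the transfer orbit: a_t = (73400 + 8230)/2 = 40815 km.
On the circular orbit at r = 8230 km, v_c = √(μ/r) = 6.956 km/s.
Transfer-orbit speed at the same r (vis-viva, a = a_t): v_t = √[μ(2/r − 1/a_t)] = 9.328 km/s.
Δv₂ = |v_t − v_c| = |9.328 − 6.956| = 2.372 km/s.

Δv₂ = 2.37 km/s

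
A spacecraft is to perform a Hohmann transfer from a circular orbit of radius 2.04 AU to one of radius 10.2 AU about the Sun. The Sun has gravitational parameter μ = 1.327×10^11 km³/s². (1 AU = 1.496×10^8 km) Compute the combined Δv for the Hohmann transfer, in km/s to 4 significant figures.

Δv = 10.01 km/s

In km: r₁ = 2.04 × 1.496×10^8 = 3.05184×10^8 km; r₂ = 10.2 × 1.496×10^8 = 1.52592×10^9 km.
The Hohmann ellipse has a_t = (r₁ + r₂)/2 = 9.15552×10^8 km.
At r₁ the circular-orbit speed is v₁ = √(μ/r₁) = 20.852 km/s.
Transfer-orbit speed at r₁ (v² = μ(2/r − 1/a)): v_p = √[μ(2/r₁ − 1/a_t)] = 26.920 km/s.
First burn Δv₁ = |v_p − v₁| = 6.068 km/s.
At r₂, v₂ = √(μ/r₂) = 9.325 km/s.
Transfer-orbit speed at r₂: v_a = √[μ(2/r₂ − 1/a_t)] = 5.384 km/s.
Second burn Δv₂ = |v₂ − v_a| = 3.941 km/s.
Total Δv = Δv₁ + Δv₂ = 10.01 km/s.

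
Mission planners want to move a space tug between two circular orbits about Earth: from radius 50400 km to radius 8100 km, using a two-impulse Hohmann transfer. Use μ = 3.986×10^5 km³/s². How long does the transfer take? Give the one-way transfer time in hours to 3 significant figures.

t = 6.91 hours

The Hohmann ellipse has a_t = (r₁ + r₂)/2 = 29250 km.
Half the transfer-orbit period gives t = π√(a_t³/μ) = 24890 s.
Converting: 24890 s ÷ 3600 s/hour = 6.91 hours.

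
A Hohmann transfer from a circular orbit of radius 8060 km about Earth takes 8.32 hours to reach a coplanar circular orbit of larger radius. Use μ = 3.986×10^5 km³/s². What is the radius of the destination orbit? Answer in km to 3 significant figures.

r₂ = 58100 km

Transfer time t = 8.32 hours = 29952 s, and t = π√(a_t³/μ).
So a_t = (μ t²/π²)^(1/3) = (3.986×10^5 × (29952)² / π²)^(1/3) = 33090 km.
Since a_t = (r₁ + r₂)/2, r₂ = 2a_t − r₁ = 2×33090 − 8060 = 58120 km.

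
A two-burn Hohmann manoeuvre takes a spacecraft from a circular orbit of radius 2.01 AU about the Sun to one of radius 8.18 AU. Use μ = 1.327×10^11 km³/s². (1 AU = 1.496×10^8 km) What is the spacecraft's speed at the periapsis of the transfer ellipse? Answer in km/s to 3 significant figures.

v = 26.6 km/s

In km: r₁ = 2.01 × 1.496×10^8 = 3.00696×10^8 km; r₂ = 8.18 × 1.496×10^8 = 1.223728×10^9 km.
Semi-major axis of the transfer orbit: a_t = (3.00696×10^8 + 1.223728×10^9)/2 = 7.62212×10^8 km.
At periapsis, r = 3.00696×10^8 km.
Vis-viva: v = √[μ(2/r − 1/a_t)] = √[1.327×10^11 × (2/3.00696×10^8 − 1/7.62212×10^8)] = 26.62 km/s.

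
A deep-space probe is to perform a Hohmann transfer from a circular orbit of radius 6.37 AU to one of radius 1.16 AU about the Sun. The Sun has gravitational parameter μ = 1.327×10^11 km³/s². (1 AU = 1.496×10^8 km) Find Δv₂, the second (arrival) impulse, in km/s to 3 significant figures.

In km: r₁ = 6.37 × 1.496×10^8 = 9.52952×10^8 km; r₂ = 1.16 × 1.496×10^8 = 1.73536×10^8 km.
Semi-major axis of the transfer orbit: a_t = (9.52952×10^8 + 1.73536×10^8)/2 = 5.63244×10^8 km.
On the circular orbit at r = 1.73536×10^8 km, v_c = √(μ/r) = 27.653 km/s.
Transfer-orbit speed at the same r (vis-viva, a = a_t): v_t = √[μ(2/r − 1/a_t)] = 35.969 km/s.
Δv₂ = |v_t − v_c| = |35.969 − 27.653| = 8.316 km/s.

Δv₂ = 8.32 km/s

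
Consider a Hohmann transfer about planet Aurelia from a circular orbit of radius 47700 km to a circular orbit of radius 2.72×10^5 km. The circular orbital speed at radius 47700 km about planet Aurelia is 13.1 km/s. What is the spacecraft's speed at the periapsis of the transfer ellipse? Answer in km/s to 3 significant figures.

From the circular-orbit relation v² = μ/r at r = 47700 km: μ = v²r = (13.1)² × 47700 = 8.18580×10^6 km³/s².
The Hohmann ellipse has a_t = (r₁ + r₂)/2 = 1.5985×10^5 km.
The periapsis of the transfer ellipse is at r = 47700 km.
Vis-viva: v = √[μ(2/r − 1/a_t)] = √[8.18580×10^6 × (2/47700 − 1/1.5985×10^5)] = 17.09 km/s.

v = 17.1 km/s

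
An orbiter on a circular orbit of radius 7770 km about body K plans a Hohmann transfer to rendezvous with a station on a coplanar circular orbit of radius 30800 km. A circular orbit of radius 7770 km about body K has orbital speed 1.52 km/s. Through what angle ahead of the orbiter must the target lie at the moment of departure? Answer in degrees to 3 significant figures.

From the circular-orbit relation v² = μ/r at r = 7770 km: μ = v²r = (1.52)² × 7770 = 17951.8 km³/s².
Transfer-ellipse semi-major axis a_t = (r₁ + r₂)/2 = (7770 + 30800)/2 = 19285 km.
Transfer time t = π√(a_t³/μ) = 62795 s.
The target's mean motion on its circular orbit is ω₂ = √(μ/r₂³) = 2.4787×10^-5 rad/s.
Angle swept by the target during transfer: ω₂·t = 1.5565 rad = 89.18°.
Arrival is 180° from departure on the ellipse, so φ = 180° − 89.18° = 90.8°.

φ = 90.8°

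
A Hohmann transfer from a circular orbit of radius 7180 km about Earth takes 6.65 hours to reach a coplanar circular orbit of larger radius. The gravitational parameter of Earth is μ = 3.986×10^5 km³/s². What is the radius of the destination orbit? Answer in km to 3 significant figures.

Transfer time t = 6.65 hours = 23940 s, and t = π√(a_t³/μ).
So a_t = (μ t²/π²)^(1/3) = (3.986×10^5 × (23940)² / π²)^(1/3) = 28499 km.
Since a_t = (r₁ + r₂)/2, r₂ = 2a_t − r₁ = 2×28499 − 7180 = 49818 km.

r₂ = 49800 km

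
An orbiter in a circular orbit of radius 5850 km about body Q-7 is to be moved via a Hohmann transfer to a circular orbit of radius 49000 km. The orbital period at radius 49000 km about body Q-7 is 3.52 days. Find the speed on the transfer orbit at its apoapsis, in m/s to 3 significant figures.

v = 468 m/s

From Kepler's third law T² = 4π²r³/μ at r = 49000 km, T = 3.52 days = 3.52 × 86400 s = 3.04128×10^5 s: μ = 4π²r³/T² = 50215.2 km³/s².
The Hohmann ellipse has a_t = (r₁ + r₂)/2 = 27425 km.
At apoapsis, r = 49000 km.
From the vis-viva equation, v = √[μ(2/r − 1/a_t)] = 0.4675 km/s.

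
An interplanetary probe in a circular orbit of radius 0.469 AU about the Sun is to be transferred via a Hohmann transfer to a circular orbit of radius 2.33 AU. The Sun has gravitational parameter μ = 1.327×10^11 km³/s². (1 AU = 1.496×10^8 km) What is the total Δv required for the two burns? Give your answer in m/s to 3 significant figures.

In km: r₁ = 0.469 × 1.496×10^8 = 7.01624×10^7 km; r₂ = 2.33 × 1.496×10^8 = 3.48568×10^8 km.
The Hohmann ellipse has a_t = (r₁ + r₂)/2 = 2.093652×10^8 km.
Circular speed at r₁: v₁ = √(μ/r₁) = √(1.327×10^11/7.01624×10^7) = 43.489 km/s.
Transfer-orbit speed at r₁ (vis-viva equation): v_p = √[μ(2/r₁ − 1/a_t)] = 56.114 km/s.
First burn Δv₁ = |v_p − v₁| = 12.625 km/s.
At r₂, v₂ = √(μ/r₂) = 19.5115 km/s.
Transfer-orbit speed at r₂: v_a = √[μ(2/r₂ − 1/a_t)] = 11.2951 km/s.
Second burn Δv₂ = |v₂ − v_a| = 8.2164 km/s.
Total Δv = Δv₁ + Δv₂ = 20.84 km/s.

Δv = 20800 m/s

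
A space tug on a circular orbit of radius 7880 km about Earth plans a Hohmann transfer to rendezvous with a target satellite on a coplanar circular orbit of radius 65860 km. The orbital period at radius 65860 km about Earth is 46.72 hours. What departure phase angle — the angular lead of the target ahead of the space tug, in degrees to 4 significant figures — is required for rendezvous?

From Kepler's third law T² = 4π²r³/μ at r = 65860 km, T = 46.72 hours = 46.72 × 3600 s = 1.68192×10^5 s: μ = 4π²r³/T² = 3.98671×10^5 km³/s².
The Hohmann ellipse has a_t = (r₁ + r₂)/2 = 36870 km.
The half-period of the transfer ellipse is t = π√(a_t³/μ) = 35230 s.
Target angular speed ω₂ = √(μ/r₂³) = 3.736×10^-5 rad/s.
Angle swept by the target during transfer: ω₂·t = 1.316 rad = 75.40°.
The space tug traverses 180° on the transfer ellipse, so the target must lead by 180° − 75.40° = 104.6°.

φ = 104.6°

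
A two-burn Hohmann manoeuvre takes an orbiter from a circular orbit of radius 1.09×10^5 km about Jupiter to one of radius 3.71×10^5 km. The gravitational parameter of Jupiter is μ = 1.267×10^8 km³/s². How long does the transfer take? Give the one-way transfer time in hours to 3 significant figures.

t = 9.12 hours

Semi-major axis of the transfer orbit: a_t = (1.090×10^5 + 3.710×10^5)/2 = 2.400×10^5 km.
By Kepler's third law the transfer-orbit period is T = 2π√(a_t³/μ), so t = T/2 = 32820 s.
Converting: 32820 s ÷ 3600 s/hour = 9.12 hours.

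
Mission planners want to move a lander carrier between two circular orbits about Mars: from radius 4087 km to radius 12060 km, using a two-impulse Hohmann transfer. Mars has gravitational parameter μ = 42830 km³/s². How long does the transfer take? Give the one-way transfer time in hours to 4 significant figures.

t = 3.059 hours

Semi-major axis of the transfer orbit: a_t = (4087 + 12060)/2 = 8073.5 km.
Half the transfer-orbit period gives t = π√(a_t³/μ) = 11012 s.
Converting: 11012 s ÷ 3600 s/hour = 3.059 hours.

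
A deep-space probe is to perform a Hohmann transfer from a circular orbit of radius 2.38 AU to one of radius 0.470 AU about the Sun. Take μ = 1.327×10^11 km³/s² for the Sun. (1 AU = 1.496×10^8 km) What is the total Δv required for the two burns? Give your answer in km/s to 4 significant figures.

Δv = 20.92 km/s

In km: r₁ = 2.38 × 1.496×10^8 = 3.56048×10^8 km; r₂ = 0.470 × 1.496×10^8 = 7.0312×10^7 km.
The Hohmann ellipse has a_t = (r₁ + r₂)/2 = 2.1318×10^8 km.
Circular speed at r₁: v₁ = √(μ/r₁) = √(1.327×10^11/3.56048×10^8) = 19.3055 km/s.
On the transfer ellipse at r₁, vis-viva gives v_a = √[μ(2/r₁ − 1/a_t)] = 11.0872 km/s.
First burn Δv₁ = |v_a − v₁| = 8.218 km/s.
Circular speed at r₂: v₂ = √(μ/r₂) = 43.44 km/s.
Transfer-orbit speed at r₂: v_p = √[μ(2/r₂ − 1/a_t)] = 56.14 km/s.
Second burn Δv₂ = |v₂ − v_p| = 12.70 km/s.
Total Δv = Δv₁ + Δv₂ = 20.92 km/s.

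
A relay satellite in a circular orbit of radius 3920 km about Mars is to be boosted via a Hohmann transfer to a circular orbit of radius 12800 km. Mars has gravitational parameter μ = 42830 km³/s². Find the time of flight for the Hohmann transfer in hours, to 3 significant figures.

t = 3.22 hours

The Hohmann ellipse has a_t = (r₁ + r₂)/2 = 8360 km.
By Kepler's third law the transfer-orbit period is T = 2π√(a_t³/μ), so t = T/2 = 11600 s.
Converting: 11600 s ÷ 3600 s/hour = 3.22 hours.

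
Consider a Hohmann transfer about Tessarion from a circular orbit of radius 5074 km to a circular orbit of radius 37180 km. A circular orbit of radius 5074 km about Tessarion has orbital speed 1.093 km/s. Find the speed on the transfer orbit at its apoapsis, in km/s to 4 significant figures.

v = 0.1979 km/s

From the circular-orbit relation v² = μ/r at r = 5074 km: μ = v²r = (1.093)² × 5074 = 6061.65 km³/s².
Transfer-ellipse semi-major axis a_t = (r₁ + r₂)/2 = (5074 + 37180)/2 = 21127 km.
The apoapsis of the transfer ellipse is at r = 37180 km.
From the vis-viva equation, v = √[μ(2/r − 1/a_t)] = 0.1979 km/s.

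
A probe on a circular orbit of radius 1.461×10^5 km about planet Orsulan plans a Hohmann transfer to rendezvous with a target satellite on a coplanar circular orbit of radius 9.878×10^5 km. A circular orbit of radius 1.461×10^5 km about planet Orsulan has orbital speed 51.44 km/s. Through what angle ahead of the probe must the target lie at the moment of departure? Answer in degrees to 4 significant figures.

From the circular-orbit relation v² = μ/r at r = 1.461×10^5 km: μ = v²r = (51.44)² × 1.461×10^5 = 3.86591×10^8 km³/s².
Transfer-ellipse semi-major axis a_t = (r₁ + r₂)/2 = (1.461×10^5 + 9.878×10^5)/2 = 5.6695×10^5 km.
The half-period of the transfer ellipse is t = π√(a_t³/μ) = 68210 s.
The target's mean motion on its circular orbit is ω₂ = √(μ/r₂³) = 2.003×10^-5 rad/s.
Angle swept by the target during transfer: ω₂·t = 1.366 rad = 78.27°.
The probe traverses 180° on the transfer ellipse, so the target must lead by 180° − 78.27° = 101.7°.

φ = 101.7°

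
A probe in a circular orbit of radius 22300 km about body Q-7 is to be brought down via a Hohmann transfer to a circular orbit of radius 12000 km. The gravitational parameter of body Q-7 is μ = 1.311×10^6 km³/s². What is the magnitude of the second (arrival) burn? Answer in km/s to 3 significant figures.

Δv₂ = 1.47 km/s

The Hohmann ellipse has a_t = (r₁ + r₂)/2 = 17150 km.
On the circular orbit at r = 12000 km, v_c = √(μ/r) = 10.45227 km/s.
Transfer-orbit speed at the same r (vis-viva, a = a_t): v_t = √[μ(2/r − 1/a_t)] = 11.91876 km/s.
Δv₂ = |v_t − v_c| = |11.91876 − 10.45227| = 1.466 km/s.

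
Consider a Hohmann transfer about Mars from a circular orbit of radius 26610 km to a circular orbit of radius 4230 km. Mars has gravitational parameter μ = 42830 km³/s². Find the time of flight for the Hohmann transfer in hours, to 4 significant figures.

Semi-major axis of the transfer orbit: a_t = (26610 + 4230)/2 = 15420 km.
By Kepler's third law the transfer-orbit period is T = 2π√(a_t³/μ), so t = T/2 = 29067 s.
Converting: 29067 s ÷ 3600 s/hour = 8.074 hours.

t = 8.074 hours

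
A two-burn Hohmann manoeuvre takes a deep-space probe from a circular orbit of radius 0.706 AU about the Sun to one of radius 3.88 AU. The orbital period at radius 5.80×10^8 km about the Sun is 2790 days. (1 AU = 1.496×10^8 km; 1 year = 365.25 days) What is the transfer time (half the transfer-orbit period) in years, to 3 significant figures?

t = 1.74 years

From Kepler's third law T² = 4π²r³/μ at r = 5.80×10^8 km, T = 2790 days = 2790 × 86400 s = 2.41056×10^8 s: μ = 4π²r³/T² = 1.32559×10^11 km³/s².
In km: r₁ = 0.706 × 1.496×10^8 = 1.056176×10^8 km; r₂ = 3.88 × 1.496×10^8 = 5.80448×10^8 km.
Semi-major axis of the transfer orbit: a_t = (1.056176×10^8 + 5.80448×10^8)/2 = 3.430328×10^8 km.
Half the transfer-orbit period gives t = π√(a_t³/μ) = 5.482×10^7 s.
Converting: 5.482×10^7 s ÷ 3.15576×10^7 s/year (365.25 × 86400) = 1.74 years.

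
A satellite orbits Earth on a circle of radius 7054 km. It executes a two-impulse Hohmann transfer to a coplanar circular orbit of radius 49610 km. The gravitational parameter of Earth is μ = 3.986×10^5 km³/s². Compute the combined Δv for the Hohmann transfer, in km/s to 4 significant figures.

Δv = 3.850 km/s

Semi-major axis of the transfer orbit: a_t = (7054 + 49610)/2 = 28332 km.
Circular speed at r₁: v₁ = √(μ/r₁) = √(3.986×10^5/7054) = 7.517 km/s.
On the transfer ellipse at r₁, vis-viva equation gives v_p = √[μ(2/r₁ − 1/a_t)] = 9.947 km/s.
First burn Δv₁ = |v_p − v₁| = 2.430 km/s.
At r₂, v₂ = √(μ/r₂) = 2.8345 km/s.
Transfer-orbit speed at r₂: v_a = √[μ(2/r₂ − 1/a_t)] = 1.4144 km/s.
Second burn Δv₂ = |v₂ − v_a| = 1.420 km/s.
Total Δv = Δv₁ + Δv₂ = 3.850 km/s.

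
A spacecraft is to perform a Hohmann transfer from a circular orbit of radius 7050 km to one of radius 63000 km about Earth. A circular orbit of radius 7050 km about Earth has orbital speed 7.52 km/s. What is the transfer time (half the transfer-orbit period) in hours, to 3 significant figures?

t = 9.06 hours

From the circular-orbit relation v² = μ/r at r = 7050 km: μ = v²r = (7.52)² × 7050 = 3.98680×10^5 km³/s².
Semi-major axis of the transfer orbit: a_t = (7050 + 63000)/2 = 35025 km.
Transfer time t = π√(a_t³/μ) = π√((35025)³ / 3.98680×10^5) = 32610 s.
Converting: 32610 s ÷ 3600 s/hour = 9.06 hours.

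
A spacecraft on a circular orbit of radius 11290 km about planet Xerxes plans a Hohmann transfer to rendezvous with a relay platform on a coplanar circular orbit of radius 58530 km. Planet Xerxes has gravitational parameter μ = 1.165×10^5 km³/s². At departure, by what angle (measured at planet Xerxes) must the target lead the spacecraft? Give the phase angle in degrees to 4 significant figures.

Semi-major axis of the transfer orbit: a_t = (11290 + 58530)/2 = 34910 km.
The half-period of the transfer ellipse is t = π√(a_t³/μ) = 60040 s.
The target's mean motion on its circular orbit is ω₂ = √(μ/r₂³) = 2.410×10^-5 rad/s.
Angle swept by the target during transfer: ω₂·t = 1.447 rad = 82.91°.
The spacecraft traverses 180° on the transfer ellipse, so the target must lead by 180° − 82.91° = 97.09°.

φ = 97.09°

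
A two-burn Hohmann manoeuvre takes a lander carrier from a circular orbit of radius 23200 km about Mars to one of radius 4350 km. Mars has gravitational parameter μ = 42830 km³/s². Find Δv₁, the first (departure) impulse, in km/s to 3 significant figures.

Δv₁ = 0.595 km/s

Transfer-ellipse semi-major axis a_t = (r₁ + r₂)/2 = (23200 + 4350)/2 = 13775 km.
On the circular orbit at r = 23200 km, v_c = √(μ/r) = 1.3587 km/s.
Transfer-orbit speed at the same r (vis-viva, a = a_t): v_t = √[μ(2/r − 1/a_t)] = 0.76353 km/s.
Δv₁ = |v_t − v_c| = |0.76353 − 1.3587| = 0.5952 km/s.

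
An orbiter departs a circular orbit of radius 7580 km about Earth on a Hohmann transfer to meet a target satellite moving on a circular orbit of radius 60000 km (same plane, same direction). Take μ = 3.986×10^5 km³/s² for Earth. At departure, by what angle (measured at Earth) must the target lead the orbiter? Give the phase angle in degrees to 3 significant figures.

φ = 104°

The Hohmann ellipse has a_t = (r₁ + r₂)/2 = 33790 km.
The half-period of the transfer ellipse is t = π√(a_t³/μ) = 30907 s.
The target's mean motion on its circular orbit is ω₂ = √(μ/r₂³) = 4.2958×10^-5 rad/s.
Angle swept by the target during transfer: ω₂·t = 1.3277 rad = 76.07°.
The orbiter traverses 180° on the transfer ellipse, so the target must lead by 180° − 76.07° = 104°.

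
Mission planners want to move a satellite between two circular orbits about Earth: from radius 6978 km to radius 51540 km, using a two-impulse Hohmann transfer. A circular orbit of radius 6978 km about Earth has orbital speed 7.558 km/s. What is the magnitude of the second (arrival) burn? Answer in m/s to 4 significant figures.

Δv₂ = 1423 m/s

From the circular-orbit relation v² = μ/r at r = 6978 km: μ = v²r = (7.558)² × 6978 = 3.98607×10^5 km³/s².
The Hohmann ellipse has a_t = (r₁ + r₂)/2 = 29259 km.
On the circular orbit at r = 51540 km, v_c = √(μ/r) = 2.781 km/s.
Vis-viva on the transfer ellipse at r = 51540 km gives v_t = √[μ(2/r − 1/a_t)] = 1.358 km/s.
Δv₂ = |v_t − v_c| = |1.358 − 2.781| = 1.423 km/s.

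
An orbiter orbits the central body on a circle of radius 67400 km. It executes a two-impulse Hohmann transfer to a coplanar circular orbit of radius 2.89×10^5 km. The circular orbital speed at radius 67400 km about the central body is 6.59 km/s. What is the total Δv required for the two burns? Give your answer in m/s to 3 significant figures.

Δv = 3030 m/s

From the circular-orbit relation v² = μ/r at r = 67400 km: μ = v²r = (6.59)² × 67400 = 2.92705×10^6 km³/s².
The Hohmann ellipse has a_t = (r₁ + r₂)/2 = 1.782×10^5 km.
At r₁ the circular-orbit speed is v₁ = √(μ/r₁) = 6.5900 km/s.
Transfer-orbit speed at r₁ (vis-viva): v_p = √[μ(2/r₁ − 1/a_t)] = 8.3923 km/s.
First burn Δv₁ = |v_p − v₁| = 1.8023 km/s.
At r₂, v₂ = √(μ/r₂) = 3.1825 km/s.
Transfer-orbit speed at r₂: v_a = √[μ(2/r₂ − 1/a_t)] = 1.9572 km/s.
Second burn Δv₂ = |v₂ − v_a| = 1.2253 km/s.
Δv = Δv₁ + Δv₂ = 1.8023 + 1.2253 = 3.028 km/s.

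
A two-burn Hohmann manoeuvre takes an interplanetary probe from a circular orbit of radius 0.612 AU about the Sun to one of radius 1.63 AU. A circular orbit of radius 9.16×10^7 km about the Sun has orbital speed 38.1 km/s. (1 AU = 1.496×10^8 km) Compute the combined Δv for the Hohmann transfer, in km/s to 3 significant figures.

Δv = 13.9 km/s

From the circular-orbit relation v² = μ/r at r = 9.16×10^7 km: μ = v²r = (38.1)² × 9.16×10^7 = 1.32967×10^11 km³/s².
In km: r₁ = 0.612 × 1.496×10^8 = 9.15552×10^7 km; r₂ = 1.63 × 1.496×10^8 = 2.43848×10^8 km.
Semi-major axis of the transfer orbit: a_t = (9.15552×10^7 + 2.43848×10^8)/2 = 1.677016×10^8 km.
At r₁ the circular-orbit speed is v₁ = √(μ/r₁) = 38.109 km/s.
Transfer-orbit speed at r₁ (v² = μ(2/r − 1/a)): v_p = √[μ(2/r₁ − 1/a_t)] = 45.954 km/s.
First burn Δv₁ = |v_p − v₁| = 7.845 km/s.
Circular speed at r₂: v₂ = √(μ/r₂) = 23.35141 km/s.
Transfer-orbit speed at r₂: v_a = √[μ(2/r₂ − 1/a_t)] = 17.25385 km/s.
Second burn Δv₂ = |v₂ − v_a| = 6.098 km/s.
Δv = Δv₁ + Δv₂ = 7.845 + 6.098 = 13.94 km/s.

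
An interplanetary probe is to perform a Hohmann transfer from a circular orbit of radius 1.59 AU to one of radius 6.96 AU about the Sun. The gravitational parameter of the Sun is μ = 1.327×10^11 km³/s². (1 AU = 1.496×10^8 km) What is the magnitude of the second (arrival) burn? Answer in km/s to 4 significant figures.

Δv₂ = 4.404 km/s

In km: r₁ = 1.59 × 1.496×10^8 = 2.37864×10^8 km; r₂ = 6.96 × 1.496×10^8 = 1.041216×10^9 km.
Transfer-ellipse semi-major axis a_t = (r₁ + r₂)/2 = (2.37864×10^8 + 1.041216×10^9)/2 = 6.3954×10^8 km.
Circular speed at r = 1.041216×10^9 km: v_c = √(μ/r) = 11.289 km/s.
Vis-viva on the transfer ellipse at r = 1.041216×10^9 km gives v_t = √[μ(2/r − 1/a_t)] = 6.8849 km/s.
Δv₂ = |v_t − v_c| = |6.8849 − 11.289| = 4.404 km/s.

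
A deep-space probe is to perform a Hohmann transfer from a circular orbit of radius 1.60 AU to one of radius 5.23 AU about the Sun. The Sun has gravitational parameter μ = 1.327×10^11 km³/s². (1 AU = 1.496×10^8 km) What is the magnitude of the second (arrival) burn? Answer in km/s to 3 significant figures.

Δv₂ = 4.11 km/s

In km: r₁ = 1.60 × 1.496×10^8 = 2.3936×10^8 km; r₂ = 5.23 × 1.496×10^8 = 7.82408×10^8 km.
Semi-major axis of the transfer orbit: a_t = (2.3936×10^8 + 7.82408×10^8)/2 = 5.10884×10^8 km.
On the circular orbit at r = 7.82408×10^8 km, v_c = √(μ/r) = 13.023 km/s.
Transfer-orbit speed at the same r (vis-viva, a = a_t): v_t = √[μ(2/r − 1/a_t)] = 8.9142 km/s.
Δv₂ = |v_t − v_c| = |8.9142 − 13.023| = 4.109 km/s.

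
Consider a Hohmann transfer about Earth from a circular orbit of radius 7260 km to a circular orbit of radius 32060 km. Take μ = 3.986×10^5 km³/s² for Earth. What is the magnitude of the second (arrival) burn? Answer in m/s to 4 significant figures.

The Hohmann ellipse has a_t = (r₁ + r₂)/2 = 19660 km.
Circular speed at r = 32060 km: v_c = √(μ/r) = 3.526 km/s.
Vis-viva on the transfer ellipse at r = 32060 km gives v_t = √[μ(2/r − 1/a_t)] = 2.143 km/s.
Δv₂ = |v_t − v_c| = |2.143 − 3.526| = 1.383 km/s.

Δv₂ = 1383 m/s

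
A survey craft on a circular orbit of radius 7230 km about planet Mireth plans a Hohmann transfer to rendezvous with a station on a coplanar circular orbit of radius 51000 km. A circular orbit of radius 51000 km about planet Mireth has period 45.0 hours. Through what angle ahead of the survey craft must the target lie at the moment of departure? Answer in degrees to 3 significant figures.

From Kepler's third law T² = 4π²r³/μ at r = 51000 km, T = 45.0 hours = 45.0 × 3600 s = 1.620×10^5 s: μ = 4π²r³/T² = 1.99545×10^5 km³/s².
Transfer-ellipse semi-major axis a_t = (r₁ + r₂)/2 = (7230 + 51000)/2 = 29115 km.
Transfer time t = π√(a_t³/μ) = 34940 s.
Target angular speed ω₂ = √(μ/r₂³) = 3.879×10^-5 rad/s.
Angle swept by the target during transfer: ω₂·t = 1.355 rad = 77.64°.
Arrival is 180° from departure on the ellipse, so φ = 180° − 77.64° = 102°.

φ = 102°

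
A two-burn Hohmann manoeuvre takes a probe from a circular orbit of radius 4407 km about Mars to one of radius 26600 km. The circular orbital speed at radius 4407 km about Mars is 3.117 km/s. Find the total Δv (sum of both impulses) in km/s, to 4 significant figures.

From the circular-orbit relation v² = μ/r at r = 4407 km: μ = v²r = (3.117)² × 4407 = 42817.0 km³/s².
Transfer-ellipse semi-major axis a_t = (r₁ + r₂)/2 = (4407 + 26600)/2 = 15503.5 km.
At r₁ the circular-orbit speed is v₁ = √(μ/r₁) = 3.1170 km/s.
On the transfer ellipse at r₁, vis-viva equation gives v_p = √[μ(2/r₁ − 1/a_t)] = 4.0828 km/s.
First burn Δv₁ = |v_p − v₁| = 0.9658 km/s.
At r₂, v₂ = √(μ/r₂) = 1.2687 km/s.
Transfer-orbit speed at r₂: v_a = √[μ(2/r₂ − 1/a_t)] = 0.67643 km/s.
Second burn Δv₂ = |v₂ − v_a| = 0.5923 km/s.
Δv = Δv₁ + Δv₂ = 0.9658 + 0.5923 = 1.558 km/s.

Δv = 1.558 km/s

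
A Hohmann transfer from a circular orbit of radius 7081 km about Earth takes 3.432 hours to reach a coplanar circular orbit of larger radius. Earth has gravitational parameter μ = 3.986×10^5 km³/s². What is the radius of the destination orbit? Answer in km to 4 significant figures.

r₂ = 29590 km

Transfer time t = 3.432 hours = 12355.2 s, and t = π√(a_t³/μ).
So a_t = (μ t²/π²)^(1/3) = (3.986×10^5 × (12355.2)² / π²)^(1/3) = 18336 km.
Since a_t = (r₁ + r₂)/2, r₂ = 2a_t − r₁ = 2×18336 − 7081 = 29591 km.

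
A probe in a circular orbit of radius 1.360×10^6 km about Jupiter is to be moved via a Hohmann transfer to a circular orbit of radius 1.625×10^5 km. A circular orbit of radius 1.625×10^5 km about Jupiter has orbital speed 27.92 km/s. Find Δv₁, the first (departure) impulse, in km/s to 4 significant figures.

From the circular-orbit relation v² = μ/r at r = 1.625×10^5 km: μ = v²r = (27.92)² × 1.625×10^5 = 1.26673×10^8 km³/s².
The Hohmann ellipse has a_t = (r₁ + r₂)/2 = 7.6125×10^5 km.
On the circular orbit at r = 1.360×10^6 km, v_c = √(μ/r) = 9.651 km/s.
Vis-viva on the transfer ellipse at r = 1.360×10^6 km gives v_t = √[μ(2/r − 1/a_t)] = 4.459 km/s.
Δv₁ = |v_t − v_c| = |4.459 − 9.651| = 5.192 km/s.

Δv₁ = 5.192 km/s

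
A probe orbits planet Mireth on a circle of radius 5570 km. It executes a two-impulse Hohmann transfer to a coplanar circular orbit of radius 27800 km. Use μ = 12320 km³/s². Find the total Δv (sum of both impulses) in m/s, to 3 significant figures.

Δv = 714 m/s

Semi-major axis of the transfer orbit: a_t = (5570 + 27800)/2 = 16685 km.
Circular speed at r₁: v₁ = √(μ/r₁) = √(12320/5570) = 1.4872 km/s.
On the transfer ellipse at r₁, vis-viva gives v_p = √[μ(2/r₁ − 1/a_t)] = 1.9197 km/s.
First burn Δv₁ = |v_p − v₁| = 0.4325 km/s.
Circular speed at r₂: v₂ = √(μ/r₂) = 0.6657 km/s.
Transfer-orbit speed at r₂: v_a = √[μ(2/r₂ − 1/a_t)] = 0.3846 km/s.
Second burn Δv₂ = |v₂ − v_a| = 0.2811 km/s.
Δv = Δv₁ + Δv₂ = 0.4325 + 0.2811 = 0.7136 km/s.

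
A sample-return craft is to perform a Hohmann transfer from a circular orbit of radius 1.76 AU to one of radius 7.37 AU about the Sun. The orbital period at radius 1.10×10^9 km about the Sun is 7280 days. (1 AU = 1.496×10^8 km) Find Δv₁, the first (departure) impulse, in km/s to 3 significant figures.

From Kepler's third law T² = 4π²r³/μ at r = 1.10×10^9 km, T = 7280 days = 7280 × 86400 s = 6.28992×10^8 s: μ = 4π²r³/T² = 1.32815×10^11 km³/s².
In km: r₁ = 1.76 × 1.496×10^8 = 2.63296×10^8 km; r₂ = 7.37 × 1.496×10^8 = 1.102552×10^9 km.
Transfer-ellipse semi-major axis a_t = (r₁ + r₂)/2 = (2.63296×10^8 + 1.102552×10^9)/2 = 6.82924×10^8 km.
Circular speed at r = 2.63296×10^8 km: v_c = √(μ/r) = 22.4596 km/s.
Transfer-orbit speed at the same r (vis-viva, a = a_t): v_t = √[μ(2/r − 1/a_t)] = 28.5374 km/s.
Δv₁ = |v_t − v_c| = |28.5374 − 22.4596| = 6.078 km/s.

Δv₁ = 6.08 km/s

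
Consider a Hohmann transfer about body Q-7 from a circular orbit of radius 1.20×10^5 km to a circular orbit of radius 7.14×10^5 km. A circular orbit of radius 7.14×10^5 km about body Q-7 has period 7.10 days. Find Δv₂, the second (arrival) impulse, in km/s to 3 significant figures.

From Kepler's third law T² = 4π²r³/μ at r = 7.14×10^5 km, T = 7.10 days = 7.10 × 86400 s = 6.1344×10^5 s: μ = 4π²r³/T² = 3.81865×10^7 km³/s².
Semi-major axis of the transfer orbit: a_t = (1.200×10^5 + 7.140×10^5)/2 = 4.170×10^5 km.
Circular speed at r = 7.140×10^5 km: v_c = √(μ/r) = 7.313 km/s.
Transfer-orbit speed at the same r (vis-viva, a = a_t): v_t = √[μ(2/r − 1/a_t)] = 3.923 km/s.
Δv₂ = |v_t − v_c| = |3.923 − 7.313| = 3.390 km/s.

Δv₂ = 3.39 km/s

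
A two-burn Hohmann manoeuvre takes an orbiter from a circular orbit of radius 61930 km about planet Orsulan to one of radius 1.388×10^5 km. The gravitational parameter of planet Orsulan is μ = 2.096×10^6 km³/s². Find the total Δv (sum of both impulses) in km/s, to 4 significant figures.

The Hohmann ellipse has a_t = (r₁ + r₂)/2 = 1.00365×10^5 km.
At r₁ the circular-orbit speed is v₁ = √(μ/r₁) = 5.81762 km/s.
On the transfer ellipse at r₁, vis-viva gives v_p = √[μ(2/r₁ − 1/a_t)] = 6.84146 km/s.
First burn Δv₁ = |v_p − v₁| = 1.0238 km/s.
Circular speed at r₂: v₂ = √(μ/r₂) = 3.88598 km/s.
Transfer-orbit speed at r₂: v_a = √[μ(2/r₂ − 1/a_t)] = 3.05253 km/s.
Second burn Δv₂ = |v₂ − v_a| = 0.83345 km/s.
Δv = Δv₁ + Δv₂ = 1.0238 + 0.83345 = 1.857 km/s.

Δv = 1.857 km/s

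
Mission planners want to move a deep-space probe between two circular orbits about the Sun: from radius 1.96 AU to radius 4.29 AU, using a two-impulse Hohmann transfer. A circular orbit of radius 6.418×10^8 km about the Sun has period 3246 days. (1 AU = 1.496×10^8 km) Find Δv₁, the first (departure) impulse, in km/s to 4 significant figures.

Δv₁ = 3.652 km/s

From Kepler's third law T² = 4π²r³/μ at r = 6.418×10^8 km, T = 3246 days = 3246 × 86400 s = 2.804544×10^8 s: μ = 4π²r³/T² = 1.32689×10^11 km³/s².
In km: r₁ = 1.96 × 1.496×10^8 = 2.93216×10^8 km; r₂ = 4.29 × 1.496×10^8 = 6.41784×10^8 km.
Transfer-ellipse semi-major axis a_t = (r₁ + r₂)/2 = (2.93216×10^8 + 6.41784×10^8)/2 = 4.675×10^8 km.
On the circular orbit at r = 2.93216×10^8 km, v_c = √(μ/r) = 21.273 km/s.
Vis-viva on the transfer ellipse at r = 2.93216×10^8 km gives v_t = √[μ(2/r − 1/a_t)] = 24.925 km/s.
Δv₁ = |v_t − v_c| = |24.925 − 21.273| = 3.652 km/s.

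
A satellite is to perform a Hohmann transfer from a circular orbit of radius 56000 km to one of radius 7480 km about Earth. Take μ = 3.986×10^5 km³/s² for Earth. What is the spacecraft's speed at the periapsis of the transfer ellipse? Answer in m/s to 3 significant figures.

v = 9700 m/s

Semi-major axis of the transfer orbit: a_t = (56000 + 7480)/2 = 31740 km.
The periapsis of the transfer ellipse is at r = 7480 km.
Applying v² = μ(2/r − 1/a_t): v = 9.696 km/s.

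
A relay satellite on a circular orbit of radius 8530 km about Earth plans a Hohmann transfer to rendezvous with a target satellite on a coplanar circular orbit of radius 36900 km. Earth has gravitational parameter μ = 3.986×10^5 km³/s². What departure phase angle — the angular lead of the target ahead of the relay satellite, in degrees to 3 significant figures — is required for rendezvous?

Transfer-ellipse semi-major axis a_t = (r₁ + r₂)/2 = (8530 + 36900)/2 = 22715 km.
Transfer time t = π√(a_t³/μ) = 17035.3 s.
The target's mean motion on its circular orbit is ω₂ = √(μ/r₂³) = 8.90695×10^-5 rad/s.
Angle swept by the target during transfer: ω₂·t = 1.51733 rad = 86.94°.
The relay satellite traverses 180° on the transfer ellipse, so the target must lead by 180° − 86.94° = 93.1°.

φ = 93.1°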